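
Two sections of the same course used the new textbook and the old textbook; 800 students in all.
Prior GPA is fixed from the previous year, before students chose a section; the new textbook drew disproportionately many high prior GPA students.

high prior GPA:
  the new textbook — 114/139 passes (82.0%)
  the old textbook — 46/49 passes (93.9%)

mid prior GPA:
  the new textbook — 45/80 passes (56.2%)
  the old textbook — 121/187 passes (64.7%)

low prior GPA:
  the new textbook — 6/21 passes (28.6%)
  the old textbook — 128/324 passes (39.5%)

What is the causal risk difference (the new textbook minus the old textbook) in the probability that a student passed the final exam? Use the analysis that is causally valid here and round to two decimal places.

Nothing the teaching method does changes prior GPA band; the imbalance is an allocation artefact. With prior GPA band also predicting the outcome, the pooled figure is confounded, and the within-stratum comparison is the causal one.
Adjusting over the population distribution of prior GPA band: 0.235·(0.820−0.939) + 0.334·(0.562−0.647) + 0.431·(0.286−0.395) = -0.103.

-0.10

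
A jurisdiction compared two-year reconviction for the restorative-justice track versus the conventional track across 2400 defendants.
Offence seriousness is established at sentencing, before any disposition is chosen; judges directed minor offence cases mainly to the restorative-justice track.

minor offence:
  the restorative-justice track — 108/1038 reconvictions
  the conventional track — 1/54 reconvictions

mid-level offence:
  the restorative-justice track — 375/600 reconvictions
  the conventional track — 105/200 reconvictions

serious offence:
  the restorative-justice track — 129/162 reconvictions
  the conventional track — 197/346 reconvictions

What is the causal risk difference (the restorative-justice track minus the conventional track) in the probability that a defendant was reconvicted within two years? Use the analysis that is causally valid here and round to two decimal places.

Within every offence seriousness level the conventional track has the lower rate, yet pooled the restorative-justice track does — Simpson's reversal.
Nothing the disposition does changes offence seriousness; the imbalance is an allocation artefact. With offence seriousness also predicting the outcome, the pooled figure is confounded, and the within-stratum comparison is the causal one.
Adjusting over the population distribution of offence seriousness: 0.455·(0.104−0.019) + 0.333·(0.625−0.525) + 0.212·(0.796−0.569) = +0.120.

+0.12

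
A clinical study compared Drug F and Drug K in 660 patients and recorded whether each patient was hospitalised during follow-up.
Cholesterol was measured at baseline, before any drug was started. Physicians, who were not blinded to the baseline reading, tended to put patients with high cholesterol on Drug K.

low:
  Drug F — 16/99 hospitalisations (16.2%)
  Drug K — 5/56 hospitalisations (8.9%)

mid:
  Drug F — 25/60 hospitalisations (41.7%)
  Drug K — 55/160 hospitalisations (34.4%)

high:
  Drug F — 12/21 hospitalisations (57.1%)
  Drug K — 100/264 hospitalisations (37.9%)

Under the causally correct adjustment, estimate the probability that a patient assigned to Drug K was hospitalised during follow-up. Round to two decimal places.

Cholesterol is set before the drug has any effect — it is not caused by the drug — and it independently drives the outcome. That makes it a confounder, so the causal comparison is within cholesterol levels.
Standardising Drug K to the population cholesterol mix: 0.235·5/56 + 0.333·55/160 + 0.432·100/264 = 0.299.

0.30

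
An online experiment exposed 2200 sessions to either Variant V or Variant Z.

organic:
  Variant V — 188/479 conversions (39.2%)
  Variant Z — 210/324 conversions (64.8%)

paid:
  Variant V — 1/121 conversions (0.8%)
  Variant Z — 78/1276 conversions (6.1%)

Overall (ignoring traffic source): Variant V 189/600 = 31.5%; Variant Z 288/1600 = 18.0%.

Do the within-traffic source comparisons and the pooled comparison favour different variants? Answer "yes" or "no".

Within each traffic source level (organic 39.2% vs 64.8%; paid 0.8% vs 6.1%), Variant Z has the higher rate every time. Pooled: 31.5% vs 18.0% — Variant V has the higher rate overall. The two comparisons disagree.

yes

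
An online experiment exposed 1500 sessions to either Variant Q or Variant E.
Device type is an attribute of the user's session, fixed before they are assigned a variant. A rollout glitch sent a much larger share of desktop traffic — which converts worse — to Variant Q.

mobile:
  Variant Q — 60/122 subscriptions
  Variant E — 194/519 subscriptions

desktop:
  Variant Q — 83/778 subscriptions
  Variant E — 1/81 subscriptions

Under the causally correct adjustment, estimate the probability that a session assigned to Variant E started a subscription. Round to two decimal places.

0.17

Variant Q is higher inside every device type stratum but Variant E is higher in aggregate. Whether to stratify depends on how device type relates to the variant.
Device type satisfies the back-door criterion: it is not a descendant of the variant, and it blocks the spurious path from variant to outcome. Adjusting for it (i.e., using the within-device type rates) gives the causal effect.
Standardising Variant E to the population device type mix: 0.427·194/519 + 0.573·1/81 = 0.167.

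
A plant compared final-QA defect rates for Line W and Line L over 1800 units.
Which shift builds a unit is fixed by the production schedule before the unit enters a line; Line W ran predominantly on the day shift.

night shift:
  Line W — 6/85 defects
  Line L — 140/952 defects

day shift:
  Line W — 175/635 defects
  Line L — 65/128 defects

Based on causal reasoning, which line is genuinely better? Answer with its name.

Line W

The imbalance in shift arose from how units were allocated, not from anything the line did; and shift independently affects the outcome. The pooled gap is confounded — condition on shift.
Within each level — night shift: 7.1% vs 14.7%; day shift: 27.6% vs 50.8% — Line W is lower every time.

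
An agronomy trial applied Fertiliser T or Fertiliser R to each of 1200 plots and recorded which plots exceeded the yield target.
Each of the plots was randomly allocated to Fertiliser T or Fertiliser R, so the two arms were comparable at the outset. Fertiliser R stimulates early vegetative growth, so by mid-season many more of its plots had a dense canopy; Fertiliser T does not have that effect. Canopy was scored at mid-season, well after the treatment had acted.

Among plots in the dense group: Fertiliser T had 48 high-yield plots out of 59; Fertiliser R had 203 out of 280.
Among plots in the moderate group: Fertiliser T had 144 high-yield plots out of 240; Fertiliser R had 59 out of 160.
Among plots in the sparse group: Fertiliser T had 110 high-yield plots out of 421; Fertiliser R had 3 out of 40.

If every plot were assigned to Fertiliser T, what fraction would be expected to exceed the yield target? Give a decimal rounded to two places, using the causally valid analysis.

0.42

Stratifying would compare fertilisers among plots the fertilisers themselves sorted into mid-season canopy groups — a form of selection on an intermediate. The unconditioned pooled rates give the total causal effect.
So P(outcome | do(Fertiliser T)) is just the pooled rate for Fertiliser T: 302/720 = 0.419.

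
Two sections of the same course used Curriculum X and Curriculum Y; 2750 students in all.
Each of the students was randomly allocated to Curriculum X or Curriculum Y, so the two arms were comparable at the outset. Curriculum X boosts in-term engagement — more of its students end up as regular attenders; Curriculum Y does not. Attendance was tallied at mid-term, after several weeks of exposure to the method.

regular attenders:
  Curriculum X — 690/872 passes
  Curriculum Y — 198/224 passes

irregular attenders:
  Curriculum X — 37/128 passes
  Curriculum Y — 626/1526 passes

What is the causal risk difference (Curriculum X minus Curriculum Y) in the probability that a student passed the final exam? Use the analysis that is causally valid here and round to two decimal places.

+0.26

The stratified and pooled comparisons disagree (Curriculum Y wins within each mid-term attendance; Curriculum X wins overall), so the answer turns on the causal role of mid-term attendance.
Because the teaching method influences mid-term attendance, mid-term attendance is a post-treatment mediator, not a confounder. Stratifying on it would bias the estimate; the causal effect is the crude pooled difference.
The causal difference is the pooled difference: 0.727 − 0.471 = +0.256.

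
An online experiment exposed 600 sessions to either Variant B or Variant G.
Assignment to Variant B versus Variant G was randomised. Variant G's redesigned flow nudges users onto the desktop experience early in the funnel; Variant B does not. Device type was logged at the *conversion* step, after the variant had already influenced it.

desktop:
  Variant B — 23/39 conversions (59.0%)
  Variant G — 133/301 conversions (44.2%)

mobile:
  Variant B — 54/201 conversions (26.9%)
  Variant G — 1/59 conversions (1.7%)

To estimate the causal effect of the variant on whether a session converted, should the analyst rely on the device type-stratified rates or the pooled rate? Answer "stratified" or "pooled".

pooled

The distribution of device type is itself part of what the variant does — it is an intermediate outcome. Holding it fixed would remove that part of the effect; the total effect is the pooled difference.
Pooled: Variant B 32.1% vs Variant G 37.2%; Variant G is higher overall.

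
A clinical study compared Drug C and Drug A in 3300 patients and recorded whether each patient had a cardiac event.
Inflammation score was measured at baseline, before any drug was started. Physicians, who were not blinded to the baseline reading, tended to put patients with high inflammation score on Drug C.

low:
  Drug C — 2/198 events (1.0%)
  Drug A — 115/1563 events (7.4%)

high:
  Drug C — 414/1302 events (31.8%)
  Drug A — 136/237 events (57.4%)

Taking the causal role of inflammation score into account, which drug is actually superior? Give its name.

Nothing the drug does changes inflammation score; the imbalance is an allocation artefact. With inflammation score also predicting the outcome, the pooled figure is confounded, and the within-stratum comparison is the causal one.
Within each level — low: 1.0% vs 7.4%; high: 31.8% vs 57.4% — Drug C is lower every time.

Drug C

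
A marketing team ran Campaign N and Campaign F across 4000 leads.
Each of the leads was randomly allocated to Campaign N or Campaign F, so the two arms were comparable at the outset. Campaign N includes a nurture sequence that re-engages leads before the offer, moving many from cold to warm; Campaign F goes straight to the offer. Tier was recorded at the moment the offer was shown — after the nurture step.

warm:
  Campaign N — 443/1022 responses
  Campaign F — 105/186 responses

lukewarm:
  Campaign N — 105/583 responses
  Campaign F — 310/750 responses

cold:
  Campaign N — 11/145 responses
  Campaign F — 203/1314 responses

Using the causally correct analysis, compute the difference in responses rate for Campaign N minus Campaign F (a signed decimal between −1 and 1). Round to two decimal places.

+0.04

Campaign F is higher inside every engagement tier stratum but Campaign N is higher in aggregate. Whether to stratify depends on how engagement tier relates to the campaign.
Engagement tier lies on the pathway campaign → engagement tier → outcome, so adjusting for it blocks the indirect effect. For the total causal effect of campaign, use the unadjusted pooled rates.
The causal difference is the pooled difference: 0.319 − 0.275 = +0.045.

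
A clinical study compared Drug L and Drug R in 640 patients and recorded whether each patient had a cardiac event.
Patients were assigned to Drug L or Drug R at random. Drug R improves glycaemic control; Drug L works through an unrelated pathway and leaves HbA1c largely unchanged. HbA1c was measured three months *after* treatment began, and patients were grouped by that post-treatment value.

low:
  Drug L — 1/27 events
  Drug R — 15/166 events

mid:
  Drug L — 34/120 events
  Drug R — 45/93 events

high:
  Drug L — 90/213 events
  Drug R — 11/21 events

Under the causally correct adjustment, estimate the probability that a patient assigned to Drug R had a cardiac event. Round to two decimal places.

Drug L is lower inside every HbA1c stratum but Drug R is lower in aggregate. Whether to stratify depends on how HbA1c relates to the drug.
HbA1c is recorded after the drug and is itself shifted by it — it sits on the causal path from drug to outcome. Conditioning on a mediator would strip out part of the effect we want; the pooled comparison gives the total causal effect.
So P(outcome | do(Drug R)) is just the pooled rate for Drug R: 71/280 = 0.254.

0.25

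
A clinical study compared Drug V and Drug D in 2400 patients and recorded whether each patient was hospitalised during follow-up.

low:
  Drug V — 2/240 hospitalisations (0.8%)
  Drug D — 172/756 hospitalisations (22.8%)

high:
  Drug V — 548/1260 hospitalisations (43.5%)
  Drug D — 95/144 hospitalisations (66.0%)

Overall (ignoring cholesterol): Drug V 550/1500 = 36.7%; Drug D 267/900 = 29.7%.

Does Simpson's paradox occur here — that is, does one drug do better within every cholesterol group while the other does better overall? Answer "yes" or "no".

yes

Within each cholesterol level (low 0.8% vs 22.8%; high 43.5% vs 66.0%), Drug V has the lower rate every time. Pooled: 36.7% vs 29.7% — Drug D has the lower rate overall. The two comparisons disagree.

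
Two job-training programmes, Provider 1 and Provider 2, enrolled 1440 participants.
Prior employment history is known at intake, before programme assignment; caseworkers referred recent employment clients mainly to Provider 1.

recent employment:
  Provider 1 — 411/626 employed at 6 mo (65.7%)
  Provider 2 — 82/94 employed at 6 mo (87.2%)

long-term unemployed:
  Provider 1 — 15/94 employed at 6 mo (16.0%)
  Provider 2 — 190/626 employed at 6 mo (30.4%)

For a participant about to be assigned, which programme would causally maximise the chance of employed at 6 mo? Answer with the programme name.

Provider 2

The stratified and pooled comparisons disagree (Provider 2 wins within each prior employment history; Provider 1 wins overall), so the answer turns on the causal role of prior employment history.
Prior employment history differs across programmes for reasons unrelated to any effect of the programme itself, and it separately predicts the outcome — a classic confounder. We must compare within prior employment history levels.
Within each level — recent employment: 65.7% vs 87.2%; long-term unemployed: 16.0% vs 30.4% — Provider 2 is higher every time.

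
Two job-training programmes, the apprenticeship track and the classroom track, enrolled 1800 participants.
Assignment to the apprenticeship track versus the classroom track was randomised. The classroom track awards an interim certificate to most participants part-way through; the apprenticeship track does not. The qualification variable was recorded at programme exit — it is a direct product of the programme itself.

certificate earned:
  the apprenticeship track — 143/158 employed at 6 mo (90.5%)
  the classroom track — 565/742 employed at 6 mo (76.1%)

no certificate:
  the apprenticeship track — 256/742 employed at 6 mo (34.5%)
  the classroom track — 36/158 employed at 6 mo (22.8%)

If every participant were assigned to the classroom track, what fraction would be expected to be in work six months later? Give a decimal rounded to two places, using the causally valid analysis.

The distribution of qualification attained during the programme is itself part of what the programme does — it is an intermediate outcome. Holding it fixed would remove that part of the effect; the total effect is the pooled difference.
So P(outcome | do(the classroom track)) is just the pooled rate for the classroom track: 601/900 = 0.668.

0.67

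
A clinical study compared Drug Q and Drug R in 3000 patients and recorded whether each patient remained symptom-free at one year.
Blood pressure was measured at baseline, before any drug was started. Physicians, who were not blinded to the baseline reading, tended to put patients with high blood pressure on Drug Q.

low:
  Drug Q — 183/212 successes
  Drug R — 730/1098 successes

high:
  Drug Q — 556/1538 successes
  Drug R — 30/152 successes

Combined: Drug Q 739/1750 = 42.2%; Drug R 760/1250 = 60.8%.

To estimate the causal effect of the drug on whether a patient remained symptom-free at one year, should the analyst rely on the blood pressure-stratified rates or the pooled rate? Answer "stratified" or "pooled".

stratified

Within every blood pressure level Drug Q has the higher rate, yet pooled Drug R does — Simpson's reversal.
Blood pressure differs across drugs for reasons unrelated to any effect of the drug itself, and it separately predicts the outcome — a classic confounder. We must compare within blood pressure levels.
Within each level — low: 86.3% vs 66.5%; high: 36.2% vs 19.7% — Drug Q is higher every time.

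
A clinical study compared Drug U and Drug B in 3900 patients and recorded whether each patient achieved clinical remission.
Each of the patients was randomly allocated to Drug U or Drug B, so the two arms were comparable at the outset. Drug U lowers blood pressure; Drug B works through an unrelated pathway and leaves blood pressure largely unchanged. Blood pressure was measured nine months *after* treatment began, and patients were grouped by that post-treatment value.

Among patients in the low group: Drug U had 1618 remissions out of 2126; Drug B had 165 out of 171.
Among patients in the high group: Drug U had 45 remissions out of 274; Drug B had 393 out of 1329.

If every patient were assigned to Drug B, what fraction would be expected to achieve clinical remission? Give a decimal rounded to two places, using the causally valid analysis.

0.37

Within every blood pressure level Drug B has the higher rate, yet pooled Drug U does — Simpson's reversal.
Blood pressure lies on the pathway drug → blood pressure → outcome, so adjusting for it blocks the indirect effect. For the total causal effect of drug, use the unadjusted pooled rates.
So P(outcome | do(Drug B)) is just the pooled rate for Drug B: 558/1500 = 0.372.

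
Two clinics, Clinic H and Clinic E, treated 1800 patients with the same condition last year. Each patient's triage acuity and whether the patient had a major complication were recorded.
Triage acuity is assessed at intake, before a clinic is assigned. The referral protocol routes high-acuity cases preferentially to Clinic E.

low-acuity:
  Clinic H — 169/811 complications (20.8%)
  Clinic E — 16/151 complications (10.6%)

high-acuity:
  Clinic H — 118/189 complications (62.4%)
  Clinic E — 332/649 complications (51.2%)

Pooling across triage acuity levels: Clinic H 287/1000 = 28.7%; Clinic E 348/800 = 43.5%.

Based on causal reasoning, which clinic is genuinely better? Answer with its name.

The triage acuity-specific comparison favours Clinic E throughout, but the pooled figures favour Clinic H. The question is whether to condition on triage acuity.
Nothing the clinic does changes triage acuity; the imbalance is an allocation artefact. With triage acuity also predicting the outcome, the pooled figure is confounded, and the within-stratum comparison is the causal one.
Within each level — low-acuity: 20.8% vs 10.6%; high-acuity: 62.4% vs 51.2% — Clinic E is lower every time.

Clinic E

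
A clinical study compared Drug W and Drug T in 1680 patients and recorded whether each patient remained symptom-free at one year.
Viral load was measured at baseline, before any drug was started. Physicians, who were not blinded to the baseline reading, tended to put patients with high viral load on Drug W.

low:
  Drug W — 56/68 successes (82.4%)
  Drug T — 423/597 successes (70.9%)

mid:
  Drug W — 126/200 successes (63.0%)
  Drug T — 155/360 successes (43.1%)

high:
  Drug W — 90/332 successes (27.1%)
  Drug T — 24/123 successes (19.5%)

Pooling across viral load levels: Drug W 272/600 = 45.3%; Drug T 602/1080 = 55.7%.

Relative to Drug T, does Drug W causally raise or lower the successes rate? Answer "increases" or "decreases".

increases

Nothing the drug does changes viral load; the imbalance is an allocation artefact. With viral load also predicting the outcome, the pooled figure is confounded, and the within-stratum comparison is the causal one.
Within each level — low: 82.4% vs 70.9%; mid: 63.0% vs 43.1%; high: 27.1% vs 19.5% — Drug W is higher every time.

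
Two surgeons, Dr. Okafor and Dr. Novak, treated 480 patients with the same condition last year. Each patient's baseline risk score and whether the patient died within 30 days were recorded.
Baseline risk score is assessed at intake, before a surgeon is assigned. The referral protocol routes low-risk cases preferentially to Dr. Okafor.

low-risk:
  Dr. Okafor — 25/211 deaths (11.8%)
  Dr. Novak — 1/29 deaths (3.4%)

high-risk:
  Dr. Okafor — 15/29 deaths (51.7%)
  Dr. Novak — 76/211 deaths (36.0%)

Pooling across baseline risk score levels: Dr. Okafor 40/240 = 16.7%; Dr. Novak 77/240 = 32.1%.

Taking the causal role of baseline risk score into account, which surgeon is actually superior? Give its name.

Nothing the surgeon does changes baseline risk score; the imbalance is an allocation artefact. With baseline risk score also predicting the outcome, the pooled figure is confounded, and the within-stratum comparison is the causal one.
Within each level — low-risk: 11.8% vs 3.4%; high-risk: 51.7% vs 36.0% — Dr. Novak is lower every time.

Dr. Novak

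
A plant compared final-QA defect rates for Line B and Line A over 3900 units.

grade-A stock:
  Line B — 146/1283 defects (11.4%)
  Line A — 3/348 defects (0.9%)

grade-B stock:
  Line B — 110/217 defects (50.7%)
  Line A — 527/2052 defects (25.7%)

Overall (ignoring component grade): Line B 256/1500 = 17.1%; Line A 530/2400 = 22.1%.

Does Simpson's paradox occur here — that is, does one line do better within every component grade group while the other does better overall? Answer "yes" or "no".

yes

Within each component grade level (grade-A stock 11.4% vs 0.9%; grade-B stock 50.7% vs 25.7%), Line A has the lower rate every time. Pooled: 17.1% vs 22.1% — Line B has the lower rate overall. The two comparisons disagree.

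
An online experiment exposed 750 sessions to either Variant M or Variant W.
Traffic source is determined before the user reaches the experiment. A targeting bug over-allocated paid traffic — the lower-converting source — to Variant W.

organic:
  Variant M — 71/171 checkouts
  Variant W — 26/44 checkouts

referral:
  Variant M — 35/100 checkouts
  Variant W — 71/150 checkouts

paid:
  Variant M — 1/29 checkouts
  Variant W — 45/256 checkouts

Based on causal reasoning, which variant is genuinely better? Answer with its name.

Variant W is higher inside every traffic source stratum but Variant M is higher in aggregate. Whether to stratify depends on how traffic source relates to the variant.
Nothing the variant does changes traffic source; the imbalance is an allocation artefact. With traffic source also predicting the outcome, the pooled figure is confounded, and the within-stratum comparison is the causal one.
Within each level — organic: 41.5% vs 59.1%; referral: 35.0% vs 47.3%; paid: 3.4% vs 17.6% — Variant W is higher every time.

Variant W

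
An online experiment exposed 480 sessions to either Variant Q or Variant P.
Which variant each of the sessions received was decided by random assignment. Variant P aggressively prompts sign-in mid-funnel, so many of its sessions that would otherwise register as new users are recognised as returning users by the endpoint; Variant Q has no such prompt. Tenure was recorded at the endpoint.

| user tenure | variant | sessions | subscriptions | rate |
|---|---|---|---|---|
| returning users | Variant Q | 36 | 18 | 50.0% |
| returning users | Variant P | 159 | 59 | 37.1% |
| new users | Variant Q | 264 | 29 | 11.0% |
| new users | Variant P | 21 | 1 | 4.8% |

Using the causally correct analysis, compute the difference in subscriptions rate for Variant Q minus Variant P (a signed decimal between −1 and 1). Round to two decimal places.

-0.18

The distribution of user tenure is itself part of what the variant does — it is an intermediate outcome. Holding it fixed would remove that part of the effect; the total effect is the pooled difference.
The causal difference is the pooled difference: 0.157 − 0.333 = -0.177.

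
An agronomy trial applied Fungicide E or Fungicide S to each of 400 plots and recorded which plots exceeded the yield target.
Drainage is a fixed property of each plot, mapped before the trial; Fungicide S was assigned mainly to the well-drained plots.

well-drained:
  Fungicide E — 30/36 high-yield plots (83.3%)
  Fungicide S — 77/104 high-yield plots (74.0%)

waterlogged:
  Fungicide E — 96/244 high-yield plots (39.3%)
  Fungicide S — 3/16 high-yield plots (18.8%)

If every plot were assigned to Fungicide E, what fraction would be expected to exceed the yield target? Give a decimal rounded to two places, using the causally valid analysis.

0.55

The imbalance in field drainage arose from how plots were allocated, not from anything the fungicide did; and field drainage independently affects the outcome. The pooled gap is confounded — condition on field drainage.
Standardising Fungicide E to the population field drainage mix: 0.350·30/36 + 0.650·96/244 = 0.547.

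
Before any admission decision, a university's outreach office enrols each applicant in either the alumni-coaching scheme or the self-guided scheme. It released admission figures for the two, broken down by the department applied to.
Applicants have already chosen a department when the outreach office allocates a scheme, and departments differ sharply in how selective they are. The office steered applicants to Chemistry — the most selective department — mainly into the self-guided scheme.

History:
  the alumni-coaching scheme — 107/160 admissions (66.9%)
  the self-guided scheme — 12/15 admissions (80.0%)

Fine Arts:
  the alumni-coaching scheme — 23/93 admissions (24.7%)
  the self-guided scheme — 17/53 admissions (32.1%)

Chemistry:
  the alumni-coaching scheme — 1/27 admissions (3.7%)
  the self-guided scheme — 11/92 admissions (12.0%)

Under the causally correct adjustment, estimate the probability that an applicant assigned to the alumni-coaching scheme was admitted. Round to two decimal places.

Nothing the outreach scheme does changes department; the imbalance is an allocation artefact. With department also predicting the outcome, the pooled figure is confounded, and the within-stratum comparison is the causal one.
Standardising the alumni-coaching scheme to the population department mix: 0.398·107/160 + 0.332·23/93 + 0.270·1/27 = 0.358.

0.36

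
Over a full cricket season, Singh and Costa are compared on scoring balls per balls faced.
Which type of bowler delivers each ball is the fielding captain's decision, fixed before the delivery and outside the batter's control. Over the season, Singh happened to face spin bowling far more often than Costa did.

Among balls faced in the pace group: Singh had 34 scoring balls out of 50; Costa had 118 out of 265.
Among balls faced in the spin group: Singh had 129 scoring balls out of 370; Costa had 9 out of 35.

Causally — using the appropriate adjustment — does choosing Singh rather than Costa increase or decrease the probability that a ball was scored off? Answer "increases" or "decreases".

Bowling type satisfies the back-door criterion: it is not a descendant of the player, and it blocks the spurious path from player to outcome. Adjusting for it (i.e., using the within-bowling type rates) gives the causal effect.
Within each level — pace: 68.0% vs 44.5%; spin: 34.9% vs 25.7% — Singh is higher every time.

increases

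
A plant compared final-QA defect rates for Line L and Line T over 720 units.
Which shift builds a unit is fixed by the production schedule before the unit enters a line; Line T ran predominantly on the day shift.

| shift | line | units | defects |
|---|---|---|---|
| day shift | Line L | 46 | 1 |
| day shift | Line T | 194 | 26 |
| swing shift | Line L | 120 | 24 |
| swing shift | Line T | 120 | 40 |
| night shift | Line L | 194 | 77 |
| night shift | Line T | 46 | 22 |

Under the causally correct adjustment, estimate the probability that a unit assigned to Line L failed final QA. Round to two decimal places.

Line L is lower inside every shift stratum but Line T is lower in aggregate. Whether to stratify depends on how shift relates to the line.
Shift satisfies the back-door criterion: it is not a descendant of the line, and it blocks the spurious path from line to outcome. Adjusting for it (i.e., using the within-shift rates) gives the causal effect.
Standardising Line L to the population shift mix: 0.333·1/46 + 0.333·24/120 + 0.333·77/194 = 0.206.

0.21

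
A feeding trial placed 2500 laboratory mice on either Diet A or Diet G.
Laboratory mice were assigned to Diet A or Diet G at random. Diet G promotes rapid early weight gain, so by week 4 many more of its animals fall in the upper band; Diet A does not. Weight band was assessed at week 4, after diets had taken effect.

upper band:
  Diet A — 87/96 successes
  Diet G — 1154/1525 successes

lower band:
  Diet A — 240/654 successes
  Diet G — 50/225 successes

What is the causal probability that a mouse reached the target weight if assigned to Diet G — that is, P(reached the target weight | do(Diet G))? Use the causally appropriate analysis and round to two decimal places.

0.69

The distribution of week-4 weight band is itself part of what the diet does — it is an intermediate outcome. Holding it fixed would remove that part of the effect; the total effect is the pooled difference.
So P(outcome | do(Diet G)) is just the pooled rate for Diet G: 1204/1750 = 0.688.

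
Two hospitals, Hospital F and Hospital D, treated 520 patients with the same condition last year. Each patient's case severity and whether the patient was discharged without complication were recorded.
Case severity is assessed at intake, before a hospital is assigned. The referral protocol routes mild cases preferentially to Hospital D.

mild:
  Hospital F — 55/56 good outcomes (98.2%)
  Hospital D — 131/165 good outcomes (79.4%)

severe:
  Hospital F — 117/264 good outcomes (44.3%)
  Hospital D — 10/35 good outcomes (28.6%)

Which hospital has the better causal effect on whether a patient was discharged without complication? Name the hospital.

Hospital F

Within every case severity level Hospital F has the higher rate, yet pooled Hospital D does — Simpson's reversal.
The imbalance in case severity arose from how patients were allocated, not from anything the hospital did; and case severity independently affects the outcome. The pooled gap is confounded — condition on case severity.
Within each level — mild: 98.2% vs 79.4%; severe: 44.3% vs 28.6% — Hospital F is higher every time.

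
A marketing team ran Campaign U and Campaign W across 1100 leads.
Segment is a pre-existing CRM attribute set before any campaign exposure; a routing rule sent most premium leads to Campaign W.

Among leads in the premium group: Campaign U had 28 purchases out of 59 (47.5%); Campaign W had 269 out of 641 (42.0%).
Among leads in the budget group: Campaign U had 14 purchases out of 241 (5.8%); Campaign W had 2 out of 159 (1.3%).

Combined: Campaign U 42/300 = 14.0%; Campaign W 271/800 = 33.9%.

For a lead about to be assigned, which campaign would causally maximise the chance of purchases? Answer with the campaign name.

The stratified and pooled comparisons disagree (Campaign U wins within each customer segment; Campaign W wins overall), so the answer turns on the causal role of customer segment.
Customer segment differs across campaigns for reasons unrelated to any effect of the campaign itself, and it separately predicts the outcome — a classic confounder. We must compare within customer segment levels.
Within each level — premium: 47.5% vs 42.0%; budget: 5.8% vs 1.3% — Campaign U is higher every time.

Campaign U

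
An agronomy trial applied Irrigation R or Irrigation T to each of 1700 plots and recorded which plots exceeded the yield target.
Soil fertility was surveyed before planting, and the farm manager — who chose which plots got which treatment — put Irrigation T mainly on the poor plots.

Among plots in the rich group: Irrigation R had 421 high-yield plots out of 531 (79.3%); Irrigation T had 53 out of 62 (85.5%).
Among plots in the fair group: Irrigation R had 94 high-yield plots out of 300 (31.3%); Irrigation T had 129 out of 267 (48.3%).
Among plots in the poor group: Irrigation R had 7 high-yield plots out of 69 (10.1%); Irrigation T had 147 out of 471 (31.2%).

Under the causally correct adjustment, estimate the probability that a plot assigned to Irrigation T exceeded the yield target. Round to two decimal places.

Nothing the irrigation does changes soil fertility; the imbalance is an allocation artefact. With soil fertility also predicting the outcome, the pooled figure is confounded, and the within-stratum comparison is the causal one.
Standardising Irrigation T to the population soil fertility mix: 0.349·53/62 + 0.334·129/267 + 0.318·147/471 = 0.558.

0.56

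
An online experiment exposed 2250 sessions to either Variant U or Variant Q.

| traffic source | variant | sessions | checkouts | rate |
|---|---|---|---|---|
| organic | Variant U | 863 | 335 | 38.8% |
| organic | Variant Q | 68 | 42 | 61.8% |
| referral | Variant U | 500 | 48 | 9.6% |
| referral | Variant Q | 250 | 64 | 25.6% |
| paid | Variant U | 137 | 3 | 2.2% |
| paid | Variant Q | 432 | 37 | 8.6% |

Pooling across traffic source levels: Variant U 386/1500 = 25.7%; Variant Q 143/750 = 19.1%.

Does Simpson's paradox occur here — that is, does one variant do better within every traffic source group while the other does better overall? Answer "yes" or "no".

yes

Within each traffic source level (organic 38.8% vs 61.8%; referral 9.6% vs 25.6%; paid 2.2% vs 8.6%), Variant Q has the higher rate every time. Pooled: 25.7% vs 19.1% — Variant U has the higher rate overall. The two comparisons disagree.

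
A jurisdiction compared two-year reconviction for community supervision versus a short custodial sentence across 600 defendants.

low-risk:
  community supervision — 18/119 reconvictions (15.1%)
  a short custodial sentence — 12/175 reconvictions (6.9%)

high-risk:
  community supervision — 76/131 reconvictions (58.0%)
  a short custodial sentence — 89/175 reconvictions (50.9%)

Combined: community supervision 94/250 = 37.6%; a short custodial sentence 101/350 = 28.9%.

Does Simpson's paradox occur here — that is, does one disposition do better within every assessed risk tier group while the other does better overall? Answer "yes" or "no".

Within each assessed risk tier level (low-risk 15.1% vs 6.9%; high-risk 58.0% vs 50.9%), a short custodial sentence has the lower rate every time. Pooled: 37.6% vs 28.9% — a short custodial sentence has the lower rate overall. They agree.

no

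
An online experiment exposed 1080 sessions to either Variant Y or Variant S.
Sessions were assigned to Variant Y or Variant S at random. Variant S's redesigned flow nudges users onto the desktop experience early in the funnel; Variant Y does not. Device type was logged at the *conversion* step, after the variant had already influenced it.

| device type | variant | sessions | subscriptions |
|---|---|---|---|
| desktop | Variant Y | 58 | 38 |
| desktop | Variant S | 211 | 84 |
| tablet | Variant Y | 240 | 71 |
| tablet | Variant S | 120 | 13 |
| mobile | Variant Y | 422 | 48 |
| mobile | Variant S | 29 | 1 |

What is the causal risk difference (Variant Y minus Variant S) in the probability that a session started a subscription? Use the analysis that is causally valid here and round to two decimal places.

Stratifying would compare variants among sessions the variants themselves sorted into device type groups — a form of selection on an intermediate. The unconditioned pooled rates give the total causal effect.
The causal difference is the pooled difference: 0.218 − 0.272 = -0.054.

-0.05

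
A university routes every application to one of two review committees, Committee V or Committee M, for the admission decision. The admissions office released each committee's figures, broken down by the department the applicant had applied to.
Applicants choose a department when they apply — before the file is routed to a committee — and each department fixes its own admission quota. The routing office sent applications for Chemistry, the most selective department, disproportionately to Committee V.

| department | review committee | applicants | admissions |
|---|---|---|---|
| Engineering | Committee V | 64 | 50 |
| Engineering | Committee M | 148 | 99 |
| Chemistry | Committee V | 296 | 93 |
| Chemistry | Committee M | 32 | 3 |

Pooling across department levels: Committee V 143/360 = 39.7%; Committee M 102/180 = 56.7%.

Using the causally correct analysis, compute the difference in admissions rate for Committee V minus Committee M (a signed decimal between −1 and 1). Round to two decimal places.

+0.18

Department satisfies the back-door criterion: it is not a descendant of the review committee, and it blocks the spurious path from review committee to outcome. Adjusting for it (i.e., using the within-department rates) gives the causal effect.
Adjusting over the population distribution of department: 0.393·(0.781−0.669) + 0.607·(0.314−0.094) = +0.178.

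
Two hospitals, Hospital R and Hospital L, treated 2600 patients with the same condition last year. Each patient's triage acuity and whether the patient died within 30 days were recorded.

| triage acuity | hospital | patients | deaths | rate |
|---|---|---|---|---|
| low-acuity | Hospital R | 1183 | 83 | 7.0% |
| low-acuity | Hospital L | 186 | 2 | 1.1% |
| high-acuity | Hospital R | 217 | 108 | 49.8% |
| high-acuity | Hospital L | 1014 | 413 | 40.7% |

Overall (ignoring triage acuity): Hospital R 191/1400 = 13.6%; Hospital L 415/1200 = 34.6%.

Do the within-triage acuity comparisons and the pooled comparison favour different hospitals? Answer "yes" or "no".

yes

Within each triage acuity level (low-acuity 7.0% vs 1.1%; high-acuity 49.8% vs 40.7%), Hospital L has the lower rate every time. Pooled: 13.6% vs 34.6% — Hospital R has the lower rate overall. The two comparisons disagree.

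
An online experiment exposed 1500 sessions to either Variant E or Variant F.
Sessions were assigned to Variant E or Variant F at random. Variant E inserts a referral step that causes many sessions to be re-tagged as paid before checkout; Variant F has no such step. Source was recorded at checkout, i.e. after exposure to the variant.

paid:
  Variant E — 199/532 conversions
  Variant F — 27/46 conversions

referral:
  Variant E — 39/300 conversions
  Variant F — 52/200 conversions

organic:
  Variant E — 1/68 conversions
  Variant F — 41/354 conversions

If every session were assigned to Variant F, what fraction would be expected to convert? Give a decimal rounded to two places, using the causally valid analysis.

The traffic source-specific comparison favours Variant F throughout, but the pooled figures favour Variant E. The question is whether to condition on traffic source.
Traffic source lies on the pathway variant → traffic source → outcome, so adjusting for it blocks the indirect effect. For the total causal effect of variant, use the unadjusted pooled rates.
So P(outcome | do(Variant F)) is just the pooled rate for Variant F: 120/600 = 0.200.

0.20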